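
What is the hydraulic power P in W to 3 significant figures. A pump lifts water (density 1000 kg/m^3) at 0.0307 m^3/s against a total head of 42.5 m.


Approach: apply the hydraulic power relation, P = rho*g*Q*H.
P = 1000 * 9.81 * 0.0307 * 42.5 = 12800 W
Therefore the hydraulic power P = 12800 W.


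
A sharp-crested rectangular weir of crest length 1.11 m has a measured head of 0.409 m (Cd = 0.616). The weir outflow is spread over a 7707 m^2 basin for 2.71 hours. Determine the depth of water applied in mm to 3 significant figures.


Approach: apply the rectangular weir equation with a volume-to-depth conversion, Q = (2/3)*Cd*L*sqrt(2g)*H^1.5; d = Q*t/A * 1000.
Step 1 — weir discharge:
  Q = (2/3)*0.616*1.11*sqrt(2*9.81)*0.409^1.5 = 0.52814 m^3/s
Step 2 — volume: V = 0.52814 * 2.71*3600 = 5152.5 m^3
Step 3 — depth: d = V/A * 1000 = 5152.5/7707 * 1000 = 669 mm
Therefore the depth of water applied = 669 mm.


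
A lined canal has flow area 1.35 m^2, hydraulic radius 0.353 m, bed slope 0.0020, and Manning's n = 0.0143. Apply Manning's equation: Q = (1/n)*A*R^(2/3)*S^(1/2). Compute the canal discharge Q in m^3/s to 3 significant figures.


Q = (1/0.0143) * 1.35 * 0.353^(2/3) * 0.0020^(1/2) = 2.11 m^3/s
Therefore the canal discharge Q = 2.11 m^3/s.


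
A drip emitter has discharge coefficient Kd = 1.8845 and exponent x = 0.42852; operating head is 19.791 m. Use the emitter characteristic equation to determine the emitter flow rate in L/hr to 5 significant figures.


Approach: apply the emitter characteristic equation, q = Kd * h^x.
q = 1.8845 * 19.791^0.42852 = 6.7726 L/hr
Therefore the emitter flow rate = 6.7726 L/hr.


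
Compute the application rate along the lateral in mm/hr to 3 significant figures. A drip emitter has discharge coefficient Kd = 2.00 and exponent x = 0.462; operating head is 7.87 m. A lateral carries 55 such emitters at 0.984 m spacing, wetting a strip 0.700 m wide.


Approach: apply the emitter equation with a lateral mass balance, q = Kd*h^x; Q = n*q; rate = Q/(n*spacing*width).
Step 1 — single emitter flow (q = Kd*h^x):
  q = 2.00 * 7.87^0.462 = 5.1876 L/hr
Step 2 — total lateral flow: Q = 55 * 5.1876 = 285.32 L/hr
Step 3 — wetted area: A = 55 * 0.984 * 0.700 = 37.884 m^2
Step 4 — application rate: Q/A = 285.32/37.884 = 7.53 mm/hr
Therefore the application rate along the lateral = 7.53 mm/hr.


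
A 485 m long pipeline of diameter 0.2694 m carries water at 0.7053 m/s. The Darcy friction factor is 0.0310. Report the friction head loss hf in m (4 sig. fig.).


Approach: apply the Darcy-Weisbach equation, hf = f*(L/D)*(v^2/(2g)).
hf = 0.0310 * (485/0.2694) * (0.7053^2 / (2*9.81))
hf = 1.415 m
Therefore the friction head loss hf = 1.415 m.


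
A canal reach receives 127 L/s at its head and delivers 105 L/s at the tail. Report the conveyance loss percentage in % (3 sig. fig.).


Approach: apply the conveyance loss ratio, loss% = ((Q_head - Q_tail)/Q_head)*100.
loss = ((127 - 105)/127)*100 = 17.3 %
Therefore the conveyance loss percentage = 17.3 %.


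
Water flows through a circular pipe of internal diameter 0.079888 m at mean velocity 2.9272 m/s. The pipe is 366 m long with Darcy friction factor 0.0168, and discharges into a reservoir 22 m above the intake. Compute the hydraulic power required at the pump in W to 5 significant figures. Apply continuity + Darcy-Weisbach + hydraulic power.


Approach: apply continuity + Darcy-Weisbach + hydraulic power, Q = A*v; hf = f*(L/D)*(v^2/(2g)); H = static + hf; P = rho*g*Q*H.
Step 1 — flow rate (continuity, Q = A*v):
  A = pi*(0.079888/2)^2 = 0.005012484 m^2
  Q = 0.005012484 * 2.9272 = 0.01467254 m^3/s
Step 2 — friction head loss (Darcy-Weisbach):
  hf = 0.0168 * (366/0.079888) * (2.9272^2 / (2*9.81))
  hf = 33.61357 m
Step 3 — total head: H = 22 + 33.61357 = 55.61357 m
Step 4 — hydraulic power (P = rho*g*Q*H):
  P = 1000 * 9.81 * 0.01467254 * 55.61357 = 8004.9 W
Therefore the hydraulic power required at the pump = 8004.9 W.


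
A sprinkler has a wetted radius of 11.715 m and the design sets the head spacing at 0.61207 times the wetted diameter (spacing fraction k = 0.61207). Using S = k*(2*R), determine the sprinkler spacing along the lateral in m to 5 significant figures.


S = 0.61207 * (2 * 11.715) = 14.341 m
Therefore the sprinkler spacing along the lateral = 14.341 m.


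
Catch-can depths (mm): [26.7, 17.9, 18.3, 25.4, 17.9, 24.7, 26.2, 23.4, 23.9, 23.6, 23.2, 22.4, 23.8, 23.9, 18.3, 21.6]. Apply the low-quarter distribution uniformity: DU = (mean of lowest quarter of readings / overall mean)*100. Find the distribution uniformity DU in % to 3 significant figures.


sorted lowest 4 of 16: [17.9, 17.9, 18.3, 18.3] -> mean = 18.100 mm
overall mean = 22.575 mm
DU = (18.100/22.575)*100 = 80.2 %
Therefore the distribution uniformity DU = 80.2 %.


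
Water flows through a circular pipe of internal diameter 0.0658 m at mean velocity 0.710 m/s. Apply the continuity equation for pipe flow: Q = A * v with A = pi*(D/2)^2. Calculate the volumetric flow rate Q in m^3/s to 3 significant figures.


A = pi*(0.0658/2)^2 = 0.0034005 m^2
Q = 0.0034005 * 0.710 = 0.00241 m^3/s
Therefore the volumetric flow rate Q = 0.00241 m^3/s.


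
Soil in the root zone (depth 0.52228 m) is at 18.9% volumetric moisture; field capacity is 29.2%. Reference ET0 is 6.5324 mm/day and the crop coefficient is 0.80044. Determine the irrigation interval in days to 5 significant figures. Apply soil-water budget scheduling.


Approach: apply soil-water budget scheduling, SMD = (FC-theta)/100*depth*1000; ETc = ET0*Kc; interval = SMD/ETc.
Step 1 — soil moisture deficit:
  SMD = (29.2 - 18.9)/100 * 0.52228 * 1000 = 53.79484 mm
Step 2 — daily crop ET (ETc = ET0*Kc):
  ETc = 6.5324 * 0.80044 = 5.228794 mm/day
Step 3 — irrigation interval (SMD/ETc):
  interval = 53.79484 / 5.228794 = 10.288 days
Therefore the irrigation interval = 10.288 days.


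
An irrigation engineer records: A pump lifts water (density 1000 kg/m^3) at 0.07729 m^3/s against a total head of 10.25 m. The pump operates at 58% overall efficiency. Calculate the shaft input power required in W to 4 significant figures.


Approach: apply hydraulic power then efficiency conversion, P = rho*g*Q*H; P_in = P/eta.
Step 1 — hydraulic power (P = rho*g*Q*H):
  P = 1000 * 9.81 * 0.07729 * 10.25 = 7771.70 W
Step 2 — input power: P_in = P/eta = 7771.70 / 0.58 = 13400 W
Therefore the shaft input power required = 13400 W.


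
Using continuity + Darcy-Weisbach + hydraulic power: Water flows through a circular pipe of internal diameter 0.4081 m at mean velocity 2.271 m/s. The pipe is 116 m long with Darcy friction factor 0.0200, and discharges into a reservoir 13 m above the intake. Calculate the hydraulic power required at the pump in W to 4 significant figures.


Approach: apply continuity + Darcy-Weisbach + hydraulic power, Q = A*v; hf = f*(L/D)*(v^2/(2g)); H = static + hf; P = rho*g*Q*H.
Step 1 — flow rate (continuity, Q = A*v):
  A = pi*(0.4081/2)^2 = 0.130805 m^2
  Q = 0.130805 * 2.271 = 0.297057 m^3/s
Step 2 — friction head loss (Darcy-Weisbach):
  hf = 0.0200 * (116/0.4081) * (2.271^2 / (2*9.81))
  hf = 1.49436 m
Step 3 — total head: H = 13 + 1.49436 = 14.4944 m
Step 4 — hydraulic power (P = rho*g*Q*H):
  P = 1000 * 9.81 * 0.297057 * 14.4944 = 42240 W
Therefore the hydraulic power required at the pump = 42240 W.


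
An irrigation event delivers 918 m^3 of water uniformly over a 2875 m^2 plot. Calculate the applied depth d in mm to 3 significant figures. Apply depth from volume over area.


Approach: apply depth from volume over area, d = (V/A)*1000.
d = (918 / 2875) * 1000 = 319 mm
Therefore the applied depth d = 319 mm.


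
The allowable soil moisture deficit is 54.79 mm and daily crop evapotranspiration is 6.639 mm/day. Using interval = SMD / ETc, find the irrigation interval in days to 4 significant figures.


interval = 54.79 / 6.639 = 8.253 days
Therefore the irrigation interval = 8.253 days.


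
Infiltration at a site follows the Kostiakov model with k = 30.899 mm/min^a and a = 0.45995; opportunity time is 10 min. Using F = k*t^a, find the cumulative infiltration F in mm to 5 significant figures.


F = 30.899 * 10^0.45995 = 89.103 mm
Therefore the cumulative infiltration F = 89.103 mm.


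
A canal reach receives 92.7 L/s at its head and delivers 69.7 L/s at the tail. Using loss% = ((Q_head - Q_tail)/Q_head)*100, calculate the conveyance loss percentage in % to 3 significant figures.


loss = ((92.7 - 69.7)/92.7)*100 = 24.8 %
Therefore the conveyance loss percentage = 24.8 %.


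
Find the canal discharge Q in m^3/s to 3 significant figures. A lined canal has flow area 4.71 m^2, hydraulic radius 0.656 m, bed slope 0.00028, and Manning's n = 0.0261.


Approach: apply Manning's equation, Q = (1/n)*A*R^(2/3)*S^(1/2).
Q = (1/0.0261) * 4.71 * 0.656^(2/3) * 0.00028^(1/2) = 2.28 m^3/s
Therefore the canal discharge Q = 2.28 m^3/s.


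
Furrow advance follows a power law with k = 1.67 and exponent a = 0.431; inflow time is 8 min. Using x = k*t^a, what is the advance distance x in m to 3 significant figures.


x = 1.67 * 8^0.431 = 4.09 m
Therefore the advance distance x = 4.09 m.


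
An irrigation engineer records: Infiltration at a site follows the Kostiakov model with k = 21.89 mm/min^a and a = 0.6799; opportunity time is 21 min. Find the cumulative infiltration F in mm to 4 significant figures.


Approach: apply the Kostiakov infiltration equation, F = k*t^a.
F = 21.89 * 21^0.6799 = 173.5 mm
Therefore the cumulative infiltration F = 173.5 mm.


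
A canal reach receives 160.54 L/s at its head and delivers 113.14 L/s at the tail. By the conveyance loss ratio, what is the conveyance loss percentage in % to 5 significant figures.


Approach: apply the conveyance loss ratio, loss% = ((Q_head - Q_tail)/Q_head)*100.
loss = ((160.54 - 113.14)/160.54)*100 = 29.525 %
Therefore the conveyance loss percentage = 29.525 %.


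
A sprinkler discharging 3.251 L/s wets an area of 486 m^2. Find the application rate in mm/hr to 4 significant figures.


Approach: apply the application rate relation, rate = (Q/A)*3600.
rate = (3.251 / 486) * 3600 = 24.08 mm/hr
Therefore the application rate = 24.08 mm/hr.


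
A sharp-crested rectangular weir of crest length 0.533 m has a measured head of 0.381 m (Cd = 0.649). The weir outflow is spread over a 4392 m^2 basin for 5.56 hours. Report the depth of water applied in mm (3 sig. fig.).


Approach: apply the rectangular weir equation with a volume-to-depth conversion, Q = (2/3)*Cd*L*sqrt(2g)*H^1.5; d = Q*t/A * 1000.
Step 1 — weir discharge:
  Q = (2/3)*0.649*0.533*sqrt(2*9.81)*0.381^1.5 = 0.24022 m^3/s
Step 2 — volume: V = 0.24022 * 5.56*3600 = 4808.3 m^3
Step 3 — depth: d = V/A * 1000 = 4808.3/4392 * 1000 = 1090 mm
Therefore the depth of water applied = 1090 mm.


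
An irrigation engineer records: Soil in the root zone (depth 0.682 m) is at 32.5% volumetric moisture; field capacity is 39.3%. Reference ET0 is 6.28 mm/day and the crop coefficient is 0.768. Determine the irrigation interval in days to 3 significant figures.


Approach: apply soil-water budget scheduling, SMD = (FC-theta)/100*depth*1000; ETc = ET0*Kc; interval = SMD/ETc.
Step 1 — soil moisture deficit:
  SMD = (39.3 - 32.5)/100 * 0.682 * 1000 = 46.376 mm
Step 2 — daily crop ET (ETc = ET0*Kc):
  ETc = 6.28 * 0.768 = 4.8230 mm/day
Step 3 — irrigation interval (SMD/ETc):
  interval = 46.376 / 4.8230 = 9.62 days
Therefore the irrigation interval = 9.62 days.


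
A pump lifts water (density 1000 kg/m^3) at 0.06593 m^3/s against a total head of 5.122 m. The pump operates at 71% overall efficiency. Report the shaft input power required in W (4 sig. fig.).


Approach: apply hydraulic power then efficiency conversion, P = rho*g*Q*H; P_in = P/eta.
Step 1 — hydraulic power (P = rho*g*Q*H):
  P = 1000 * 9.81 * 0.06593 * 5.122 = 3312.77 W
Step 2 — input power: P_in = P/eta = 3312.77 / 0.71 = 4666 W
Therefore the shaft input power required = 4666 W.


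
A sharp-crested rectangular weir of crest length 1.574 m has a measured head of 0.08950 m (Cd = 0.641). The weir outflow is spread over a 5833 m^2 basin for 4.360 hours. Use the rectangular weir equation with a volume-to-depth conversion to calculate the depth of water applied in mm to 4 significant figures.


Approach: apply the rectangular weir equation with a volume-to-depth conversion, Q = (2/3)*Cd*L*sqrt(2g)*H^1.5; d = Q*t/A * 1000.
Step 1 — weir discharge:
  Q = (2/3)*0.641*1.574*sqrt(2*9.81)*0.08950^1.5 = 0.0797729 m^3/s
Step 2 — volume: V = 0.0797729 * 4.360*3600 = 1252.12 m^3
Step 3 — depth: d = V/A * 1000 = 1252.12/5833 * 1000 = 214.7 mm
Therefore the depth of water applied = 214.7 mm.


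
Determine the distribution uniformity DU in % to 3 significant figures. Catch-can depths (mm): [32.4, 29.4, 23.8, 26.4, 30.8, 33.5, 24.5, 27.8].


Approach: apply the low-quarter distribution uniformity, DU = (mean of lowest quarter of readings / overall mean)*100.
sorted lowest 2 of 8: [23.8, 24.5] -> mean = 24.150 mm
overall mean = 28.575 mm
DU = (24.150/28.575)*100 = 84.5 %
Therefore the distribution uniformity DU = 84.5 %.


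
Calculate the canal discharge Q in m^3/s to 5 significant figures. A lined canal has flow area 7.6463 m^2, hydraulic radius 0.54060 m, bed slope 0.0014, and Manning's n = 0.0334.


Approach: apply Manning's equation, Q = (1/n)*A*R^(2/3)*S^(1/2).
Q = (1/0.0334) * 7.6463 * 0.54060^(2/3) * 0.0014^(1/2) = 5.6844 m^3/s
Therefore the canal discharge Q = 5.6844 m^3/s.


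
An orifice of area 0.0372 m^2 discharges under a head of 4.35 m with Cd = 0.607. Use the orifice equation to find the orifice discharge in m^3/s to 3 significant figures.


Approach: apply the orifice equation, Q = Cd*A*sqrt(2*g*h).
Q = 0.607 * 0.0372 * sqrt(2*9.81*4.35) = 0.209 m^3/s
Therefore the orifice discharge = 0.209 m^3/s.


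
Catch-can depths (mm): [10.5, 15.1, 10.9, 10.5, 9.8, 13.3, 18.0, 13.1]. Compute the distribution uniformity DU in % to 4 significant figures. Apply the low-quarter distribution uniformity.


Approach: apply the low-quarter distribution uniformity, DU = (mean of lowest quarter of readings / overall mean)*100.
sorted lowest 2 of 8: [9.8, 10.5] -> mean = 10.1500 mm
overall mean = 12.6500 mm
DU = (10.1500/12.6500)*100 = 80.24 %
Therefore the distribution uniformity DU = 80.24 %.


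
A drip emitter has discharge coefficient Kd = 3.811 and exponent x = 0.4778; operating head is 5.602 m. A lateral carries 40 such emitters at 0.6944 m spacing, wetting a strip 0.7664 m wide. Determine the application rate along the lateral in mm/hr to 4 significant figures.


Approach: apply the emitter equation with a lateral mass balance, q = Kd*h^x; Q = n*q; rate = Q/(n*spacing*width).
Step 1 — single emitter flow (q = Kd*h^x):
  q = 3.811 * 5.602^0.4778 = 8.68155 L/hr
Step 2 — total lateral flow: Q = 40 * 8.68155 = 347.262 L/hr
Step 3 — wetted area: A = 40 * 0.6944 * 0.7664 = 21.2875 m^2
Step 4 — application rate: Q/A = 347.262/21.2875 = 16.31 mm/hr
Therefore the application rate along the lateral = 16.31 mm/hr.


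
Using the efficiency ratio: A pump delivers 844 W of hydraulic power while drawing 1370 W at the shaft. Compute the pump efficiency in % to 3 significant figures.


Approach: apply the efficiency ratio, eta = (P_out/P_in)*100.
eta = (844 / 1370) * 100 = 61.6 %
Therefore the pump efficiency = 61.6 %.


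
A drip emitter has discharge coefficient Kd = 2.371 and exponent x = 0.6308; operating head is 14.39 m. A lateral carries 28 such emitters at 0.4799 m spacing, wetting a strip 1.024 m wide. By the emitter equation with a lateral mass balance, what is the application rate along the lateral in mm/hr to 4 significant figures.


Approach: apply the emitter equation with a lateral mass balance, q = Kd*h^x; Q = n*q; rate = Q/(n*spacing*width).
Step 1 — single emitter flow (q = Kd*h^x):
  q = 2.371 * 14.39^0.6308 = 12.7478 L/hr
Step 2 — total lateral flow: Q = 28 * 12.7478 = 356.939 L/hr
Step 3 — wetted area: A = 28 * 0.4799 * 1.024 = 13.7597 m^2
Step 4 — application rate: Q/A = 356.939/13.7597 = 25.94 mm/hr
Therefore the application rate along the lateral = 25.94 mm/hr.


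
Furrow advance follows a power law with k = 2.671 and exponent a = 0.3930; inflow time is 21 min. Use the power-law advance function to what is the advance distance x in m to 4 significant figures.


Approach: apply the power-law advance function, x = k*t^a.
x = 2.671 * 21^0.3930 = 8.837 m
Therefore the advance distance x = 8.837 m.


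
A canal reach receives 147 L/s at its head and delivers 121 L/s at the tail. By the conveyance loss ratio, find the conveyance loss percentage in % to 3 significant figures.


Approach: apply the conveyance loss ratio, loss% = ((Q_head - Q_tail)/Q_head)*100.
loss = ((147 - 121)/147)*100 = 17.7 %
Therefore the conveyance loss percentage = 17.7 %.


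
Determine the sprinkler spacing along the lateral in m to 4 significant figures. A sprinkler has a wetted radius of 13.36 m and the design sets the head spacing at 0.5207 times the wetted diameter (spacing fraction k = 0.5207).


Approach: apply the sprinkler spacing rule (spacing as a fraction of wetted diameter), S = k*(2*R).
S = 0.5207 * (2 * 13.36) = 13.91 m
Therefore the sprinkler spacing along the lateral = 13.91 m.


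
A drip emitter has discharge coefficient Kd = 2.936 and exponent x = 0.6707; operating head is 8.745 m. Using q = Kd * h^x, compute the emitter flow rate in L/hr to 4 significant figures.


q = 2.936 * 8.745^0.6707 = 12.57 L/hr
Therefore the emitter flow rate = 12.57 L/hr.


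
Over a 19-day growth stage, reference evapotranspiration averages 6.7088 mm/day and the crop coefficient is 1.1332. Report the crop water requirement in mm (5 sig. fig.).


Approach: apply the crop water requirement relation, CWR = ET0 * Kc * days.
CWR = 6.7088 * 1.1332 * 19 = 144.45 mm
Therefore the crop water requirement = 144.45 mm.


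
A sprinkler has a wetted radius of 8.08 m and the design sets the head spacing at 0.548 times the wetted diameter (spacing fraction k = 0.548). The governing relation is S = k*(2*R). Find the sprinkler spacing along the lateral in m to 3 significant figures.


S = 0.548 * (2 * 8.08) = 8.86 m
Therefore the sprinkler spacing along the lateral = 8.86 m.


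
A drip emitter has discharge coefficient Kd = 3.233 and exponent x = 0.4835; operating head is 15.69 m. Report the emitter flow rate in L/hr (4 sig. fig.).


Approach: apply the emitter characteristic equation, q = Kd * h^x.
q = 3.233 * 15.69^0.4835 = 12.24 L/hr
Therefore the emitter flow rate = 12.24 L/hr.


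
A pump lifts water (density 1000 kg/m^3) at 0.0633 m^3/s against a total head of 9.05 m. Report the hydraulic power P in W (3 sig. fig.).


Approach: apply the hydraulic power relation, P = rho*g*Q*H.
P = 1000 * 9.81 * 0.0633 * 9.05 = 5620 W
Therefore the hydraulic power P = 5620 W.


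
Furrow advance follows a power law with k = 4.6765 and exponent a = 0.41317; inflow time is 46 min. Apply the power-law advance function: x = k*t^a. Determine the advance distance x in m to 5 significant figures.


x = 4.6765 * 46^0.41317 = 22.747 m
Therefore the advance distance x = 22.747 m.


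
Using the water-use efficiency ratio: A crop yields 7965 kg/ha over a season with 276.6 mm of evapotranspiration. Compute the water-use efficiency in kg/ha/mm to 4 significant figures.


Approach: apply the water-use efficiency ratio, WUE = yield/ET.
WUE = 7965 / 276.6 = 28.80 kg/ha/mm
Therefore the water-use efficiency = 28.80 kg/ha/mm.


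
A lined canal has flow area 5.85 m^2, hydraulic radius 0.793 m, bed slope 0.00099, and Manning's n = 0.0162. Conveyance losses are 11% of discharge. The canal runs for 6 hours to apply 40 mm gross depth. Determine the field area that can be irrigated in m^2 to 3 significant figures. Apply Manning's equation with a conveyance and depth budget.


Approach: apply Manning's equation with a conveyance and depth budget, Q = (1/n)*A*R^(2/3)*S^(1/2); Q_field = Q*(1-loss); Area = Q_field*t/(d/1000).
Step 1 — canal discharge (Manning's equation):
  Q = (1/0.0162) * 5.85 * 0.793^(2/3) * 0.00099^(1/2) = 9.7344 m^3/s
Step 2 — delivered flow: Q_field = 9.7344*(1 - 11/100) = 8.6636 m^3/s
Step 3 — volume delivered: V = 8.6636 * 6*3600 = 187130 m^3
Step 4 — area served: A = V / (depth/1000) = 187130 / 0.04 = 4680000 m^2
Therefore the field area that can be irrigated = 4680000 m^2.


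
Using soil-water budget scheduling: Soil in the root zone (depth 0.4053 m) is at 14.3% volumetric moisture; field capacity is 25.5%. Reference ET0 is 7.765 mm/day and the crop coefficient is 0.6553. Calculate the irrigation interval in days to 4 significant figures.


Approach: apply soil-water budget scheduling, SMD = (FC-theta)/100*depth*1000; ETc = ET0*Kc; interval = SMD/ETc.
Step 1 — soil moisture deficit:
  SMD = (25.5 - 14.3)/100 * 0.4053 * 1000 = 45.3936 mm
Step 2 — daily crop ET (ETc = ET0*Kc):
  ETc = 7.765 * 0.6553 = 5.08840 mm/day
Step 3 — irrigation interval (SMD/ETc):
  interval = 45.3936 / 5.08840 = 8.921 days
Therefore the irrigation interval = 8.921 days.


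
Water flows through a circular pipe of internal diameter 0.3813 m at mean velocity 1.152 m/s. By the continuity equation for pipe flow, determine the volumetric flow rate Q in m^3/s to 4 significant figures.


Approach: apply the continuity equation for pipe flow, Q = A * v with A = pi*(D/2)^2.
A = pi*(0.3813/2)^2 = 0.114189 m^2
Q = 0.114189 * 1.152 = 0.1315 m^3/s
Therefore the volumetric flow rate Q = 0.1315 m^3/s.


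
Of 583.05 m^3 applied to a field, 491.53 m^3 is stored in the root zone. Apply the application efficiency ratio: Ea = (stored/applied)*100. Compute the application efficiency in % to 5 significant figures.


Ea = (491.53/583.05)*100 = 84.303 %
Therefore the application efficiency = 84.303 %.


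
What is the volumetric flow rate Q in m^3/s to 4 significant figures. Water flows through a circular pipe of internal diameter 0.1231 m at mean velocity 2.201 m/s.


Approach: apply the continuity equation for pipe flow, Q = A * v with A = pi*(D/2)^2.
A = pi*(0.1231/2)^2 = 0.0119016 m^2
Q = 0.0119016 * 2.201 = 0.02620 m^3/s
Therefore the volumetric flow rate Q = 0.02620 m^3/s.


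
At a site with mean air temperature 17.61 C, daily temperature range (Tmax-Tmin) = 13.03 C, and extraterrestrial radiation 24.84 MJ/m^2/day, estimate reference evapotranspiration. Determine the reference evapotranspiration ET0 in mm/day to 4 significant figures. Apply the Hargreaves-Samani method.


Approach: apply the Hargreaves-Samani method, ET0 = 0.0023*(Tmean+17.8)*sqrt(Tmax-Tmin)*0.408*Ra.
ET0 = 0.0023*(17.61+17.8)*sqrt(13.03)*0.408*24.84 = 2.979 mm/day
Therefore the reference evapotranspiration ET0 = 2.979 mm/day.


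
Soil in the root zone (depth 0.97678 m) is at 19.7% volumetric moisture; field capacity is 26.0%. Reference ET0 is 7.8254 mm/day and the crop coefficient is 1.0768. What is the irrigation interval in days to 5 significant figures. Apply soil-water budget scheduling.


Approach: apply soil-water budget scheduling, SMD = (FC-theta)/100*depth*1000; ETc = ET0*Kc; interval = SMD/ETc.
Step 1 — soil moisture deficit:
  SMD = (26.0 - 19.7)/100 * 0.97678 * 1000 = 61.53714 mm
Step 2 — daily crop ET (ETc = ET0*Kc):
  ETc = 7.8254 * 1.0768 = 8.426391 mm/day
Step 3 — irrigation interval (SMD/ETc):
  interval = 61.53714 / 8.426391 = 7.3029 days
Therefore the irrigation interval = 7.3029 days.


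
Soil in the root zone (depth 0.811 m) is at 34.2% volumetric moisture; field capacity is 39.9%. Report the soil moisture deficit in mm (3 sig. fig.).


Approach: apply the soil moisture deficit relation, SMD = (FC - theta)/100 * depth * 1000.
SMD = (39.9 - 34.2)/100 * 0.811 * 1000 = 46.2 mm
Therefore the soil moisture deficit = 46.2 mm.


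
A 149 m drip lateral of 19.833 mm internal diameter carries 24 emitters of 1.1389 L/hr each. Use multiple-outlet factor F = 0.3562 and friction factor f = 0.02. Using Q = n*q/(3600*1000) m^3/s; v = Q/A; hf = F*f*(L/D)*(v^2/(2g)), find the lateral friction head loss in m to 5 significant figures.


Q = 24*1.1389/(3600*1000) = 7.592667e-06 m^3/s
A = pi*(19.833e-3/2)^2 = 3.089347e-04 m^2, so v = Q/A = 0.02457693 m/s
hf = 0.3562*0.02*(149/0.019833)*(0.02457693^2/(2*9.81)) = 0.0016477 m
Therefore the lateral friction head loss = 0.0016477 m.


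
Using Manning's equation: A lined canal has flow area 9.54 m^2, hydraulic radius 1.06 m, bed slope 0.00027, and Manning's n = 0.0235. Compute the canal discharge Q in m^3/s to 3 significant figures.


Approach: apply Manning's equation, Q = (1/n)*A*R^(2/3)*S^(1/2).
Q = (1/0.0235) * 9.54 * 1.06^(2/3) * 0.00027^(1/2) = 6.93 m^3/s
Therefore the canal discharge Q = 6.93 m^3/s.


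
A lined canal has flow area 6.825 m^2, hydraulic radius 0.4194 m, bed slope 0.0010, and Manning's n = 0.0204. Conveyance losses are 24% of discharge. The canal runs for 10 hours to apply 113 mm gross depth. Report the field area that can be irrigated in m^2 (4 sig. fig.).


Approach: apply Manning's equation with a conveyance and depth budget, Q = (1/n)*A*R^(2/3)*S^(1/2); Q_field = Q*(1-loss); Area = Q_field*t/(d/1000).
Step 1 — canal discharge (Manning's equation):
  Q = (1/0.0204) * 6.825 * 0.4194^(2/3) * 0.0010^(1/2) = 5.92777 m^3/s
Step 2 — delivered flow: Q_field = 5.92777*(1 - 24/100) = 4.50511 m^3/s
Step 3 — volume delivered: V = 4.50511 * 10*3600 = 162184 m^3
Step 4 — area served: A = V / (depth/1000) = 162184 / 0.113 = 1435000 m^2
Therefore the field area that can be irrigated = 1435000 m^2.


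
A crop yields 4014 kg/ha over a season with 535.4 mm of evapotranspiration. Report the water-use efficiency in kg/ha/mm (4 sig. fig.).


Approach: apply the water-use efficiency ratio, WUE = yield/ET.
WUE = 4014 / 535.4 = 7.497 kg/ha/mm
Therefore the water-use efficiency = 7.497 kg/ha/mm.


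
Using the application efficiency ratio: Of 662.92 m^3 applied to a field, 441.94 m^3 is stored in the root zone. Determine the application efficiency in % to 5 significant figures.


Approach: apply the application efficiency ratio, Ea = (stored/applied)*100.
Ea = (441.94/662.92)*100 = 66.666 %
Therefore the application efficiency = 66.666 %.


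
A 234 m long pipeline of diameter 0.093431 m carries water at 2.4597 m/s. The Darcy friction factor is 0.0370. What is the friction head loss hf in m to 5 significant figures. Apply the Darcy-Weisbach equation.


Approach: apply the Darcy-Weisbach equation, hf = f*(L/D)*(v^2/(2g)).
hf = 0.0370 * (234/0.093431) * (2.4597^2 / (2*9.81))
hf = 28.575 m
Therefore the friction head loss hf = 28.575 m.


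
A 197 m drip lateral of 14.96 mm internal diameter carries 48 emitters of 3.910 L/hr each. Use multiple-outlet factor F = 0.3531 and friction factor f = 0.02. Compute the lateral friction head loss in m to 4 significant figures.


Approach: apply Darcy-Weisbach with the multiple-outlet F-factor, Q = n*q/(3600*1000) m^3/s; v = Q/A; hf = F*f*(L/D)*(v^2/(2g)).
Q = 48*3.910/(3600*1000) = 5.21333e-05 m^3/s
A = pi*(14.96e-3/2)^2 = 1.75773e-04 m^2, so v = Q/A = 0.296594 m/s
hf = 0.3531*0.02*(197/0.01496)*(0.296594^2/(2*9.81)) = 0.4170 m
Therefore the lateral friction head loss = 0.4170 m.


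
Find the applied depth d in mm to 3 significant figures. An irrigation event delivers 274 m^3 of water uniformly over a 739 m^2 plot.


Approach: apply depth from volume over area, d = (V/A)*1000.
d = (274 / 739) * 1000 = 371 mm
Therefore the applied depth d = 371 mm.


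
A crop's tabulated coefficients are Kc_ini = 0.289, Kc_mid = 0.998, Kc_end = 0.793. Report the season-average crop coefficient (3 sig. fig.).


Approach: apply a simple seasonal average, Kc_avg = (Kc_ini + Kc_mid + Kc_end)/3.
Kc_avg = (0.289 + 0.998 + 0.793)/3 = 0.693
Therefore the season-average crop coefficient = 0.693.


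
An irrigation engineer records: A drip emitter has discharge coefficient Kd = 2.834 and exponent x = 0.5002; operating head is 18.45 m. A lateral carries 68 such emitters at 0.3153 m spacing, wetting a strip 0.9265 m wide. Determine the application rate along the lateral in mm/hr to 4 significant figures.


Approach: apply the emitter equation with a lateral mass balance, q = Kd*h^x; Q = n*q; rate = Q/(n*spacing*width).
Step 1 — single emitter flow (q = Kd*h^x):
  q = 2.834 * 18.45^0.5002 = 12.1801 L/hr
Step 2 — total lateral flow: Q = 68 * 12.1801 = 828.248 L/hr
Step 3 — wetted area: A = 68 * 0.3153 * 0.9265 = 19.8645 m^2
Step 4 — application rate: Q/A = 828.248/19.8645 = 41.69 mm/hr
Therefore the application rate along the lateral = 41.69 mm/hr.


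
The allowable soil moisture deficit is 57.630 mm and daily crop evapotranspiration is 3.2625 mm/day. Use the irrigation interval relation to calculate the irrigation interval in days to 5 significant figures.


Approach: apply the irrigation interval relation, interval = SMD / ETc.
interval = 57.630 / 3.2625 = 17.664 days
Therefore the irrigation interval = 17.664 days.


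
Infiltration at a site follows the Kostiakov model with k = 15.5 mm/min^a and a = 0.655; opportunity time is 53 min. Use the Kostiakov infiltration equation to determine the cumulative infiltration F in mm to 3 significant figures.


Approach: apply the Kostiakov infiltration equation, F = k*t^a.
F = 15.5 * 53^0.655 = 209 mm
Therefore the cumulative infiltration F = 209 mm.


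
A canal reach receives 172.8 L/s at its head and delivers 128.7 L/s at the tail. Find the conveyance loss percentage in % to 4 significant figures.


Approach: apply the conveyance loss ratio, loss% = ((Q_head - Q_tail)/Q_head)*100.
loss = ((172.8 - 128.7)/172.8)*100 = 25.52 %
Therefore the conveyance loss percentage = 25.52 %.


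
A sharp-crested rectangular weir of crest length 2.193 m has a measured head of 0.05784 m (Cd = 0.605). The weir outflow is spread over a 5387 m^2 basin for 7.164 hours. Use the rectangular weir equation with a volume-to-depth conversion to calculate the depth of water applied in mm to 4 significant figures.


Approach: apply the rectangular weir equation with a volume-to-depth conversion, Q = (2/3)*Cd*L*sqrt(2g)*H^1.5; d = Q*t/A * 1000.
Step 1 — weir discharge:
  Q = (2/3)*0.605*2.193*sqrt(2*9.81)*0.05784^1.5 = 0.0544998 m^3/s
Step 2 — volume: V = 0.0544998 * 7.164*3600 = 1405.57 m^3
Step 3 — depth: d = V/A * 1000 = 1405.57/5387 * 1000 = 260.9 mm
Therefore the depth of water applied = 260.9 mm.


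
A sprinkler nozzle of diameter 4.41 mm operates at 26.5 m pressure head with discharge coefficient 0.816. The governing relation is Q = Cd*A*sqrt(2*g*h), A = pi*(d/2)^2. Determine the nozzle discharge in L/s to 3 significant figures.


A = pi*(4.41e-3/2)^2 = 1.5275e-05 m^2
Q = 0.816 * 1.5275e-05 * sqrt(2*9.81*26.5) * 1000 = 0.284 L/s
Therefore the nozzle discharge = 0.284 L/s.


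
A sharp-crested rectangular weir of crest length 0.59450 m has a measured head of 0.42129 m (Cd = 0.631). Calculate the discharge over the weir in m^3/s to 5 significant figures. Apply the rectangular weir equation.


Approach: apply the rectangular weir equation, Q = (2/3)*Cd*L*sqrt(2g)*H^1.5.
Q = (2/3)*0.631*0.59450*sqrt(2*9.81)*0.42129^1.5 = 0.30291 m^3/s
Therefore the discharge over the weir = 0.30291 m^3/s.


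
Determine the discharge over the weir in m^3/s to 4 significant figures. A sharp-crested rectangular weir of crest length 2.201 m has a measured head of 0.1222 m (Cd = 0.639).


Approach: apply the rectangular weir equation, Q = (2/3)*Cd*L*sqrt(2g)*H^1.5.
Q = (2/3)*0.639*2.201*sqrt(2*9.81)*0.1222^1.5 = 0.1774 m^3/s
Therefore the discharge over the weir = 0.1774 m^3/s.


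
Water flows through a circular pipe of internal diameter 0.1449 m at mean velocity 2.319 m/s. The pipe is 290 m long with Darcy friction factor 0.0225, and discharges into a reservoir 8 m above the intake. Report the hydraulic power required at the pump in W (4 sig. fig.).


Approach: apply continuity + Darcy-Weisbach + hydraulic power, Q = A*v; hf = f*(L/D)*(v^2/(2g)); H = static + hf; P = rho*g*Q*H.
Step 1 — flow rate (continuity, Q = A*v):
  A = pi*(0.1449/2)^2 = 0.0164902 m^2
  Q = 0.0164902 * 2.319 = 0.0382408 m^3/s
Step 2 — friction head loss (Darcy-Weisbach):
  hf = 0.0225 * (290/0.1449) * (2.319^2 / (2*9.81))
  hf = 12.3428 m
Step 3 — total head: H = 8 + 12.3428 = 20.3428 m
Step 4 — hydraulic power (P = rho*g*Q*H):
  P = 1000 * 9.81 * 0.0382408 * 20.3428 = 7631 W
Therefore the hydraulic power required at the pump = 7631 W.


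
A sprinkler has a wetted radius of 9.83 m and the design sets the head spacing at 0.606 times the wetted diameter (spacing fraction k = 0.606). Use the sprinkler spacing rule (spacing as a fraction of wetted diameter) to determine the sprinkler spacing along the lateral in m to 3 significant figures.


Approach: apply the sprinkler spacing rule (spacing as a fraction of wetted diameter), S = k*(2*R).
S = 0.606 * (2 * 9.83) = 11.9 m
Therefore the sprinkler spacing along the lateral = 11.9 m.


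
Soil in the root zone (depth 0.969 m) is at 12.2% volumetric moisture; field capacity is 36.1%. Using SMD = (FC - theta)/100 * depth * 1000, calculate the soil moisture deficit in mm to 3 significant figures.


SMD = (36.1 - 12.2)/100 * 0.969 * 1000 = 232 mm
Therefore the soil moisture deficit = 232 mm.


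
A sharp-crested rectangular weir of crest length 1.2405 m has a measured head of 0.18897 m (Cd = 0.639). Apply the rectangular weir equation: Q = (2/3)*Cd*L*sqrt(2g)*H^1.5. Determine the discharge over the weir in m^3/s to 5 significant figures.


Q = (2/3)*0.639*1.2405*sqrt(2*9.81)*0.18897^1.5 = 0.19228 m^3/s
Therefore the discharge over the weir = 0.19228 m^3/s.


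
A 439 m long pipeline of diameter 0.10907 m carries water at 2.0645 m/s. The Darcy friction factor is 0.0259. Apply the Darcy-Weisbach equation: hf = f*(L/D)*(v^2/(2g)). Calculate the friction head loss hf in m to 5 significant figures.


hf = 0.0259 * (439/0.10907) * (2.0645^2 / (2*9.81))
hf = 22.646 m
Therefore the friction head loss hf = 22.646 m.


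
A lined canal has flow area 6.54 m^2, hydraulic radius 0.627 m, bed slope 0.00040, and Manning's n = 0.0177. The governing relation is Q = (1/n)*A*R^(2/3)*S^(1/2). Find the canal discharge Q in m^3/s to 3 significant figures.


Q = (1/0.0177) * 6.54 * 0.627^(2/3) * 0.00040^(1/2) = 5.41 m^3/s
Therefore the canal discharge Q = 5.41 m^3/s.


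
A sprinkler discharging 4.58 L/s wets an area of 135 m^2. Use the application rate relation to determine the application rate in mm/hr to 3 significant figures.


Approach: apply the application rate relation, rate = (Q/A)*3600.
rate = (4.58 / 135) * 3600 = 122 mm/hr
Therefore the application rate = 122 mm/hr.


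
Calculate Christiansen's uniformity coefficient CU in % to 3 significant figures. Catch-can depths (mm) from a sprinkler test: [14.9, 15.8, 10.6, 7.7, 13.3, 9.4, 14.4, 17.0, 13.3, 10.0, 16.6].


Approach: apply Christiansen's uniformity coefficient, CU = (1 - mean_abs_deviation/mean)*100.
mean = 13.000 mm
mean |d_i - mean| = 2.6000 mm
CU = (1 - 2.6000/13.000)*100 = 80.0 %
Therefore Christiansen's uniformity coefficient CU = 80.0 %.


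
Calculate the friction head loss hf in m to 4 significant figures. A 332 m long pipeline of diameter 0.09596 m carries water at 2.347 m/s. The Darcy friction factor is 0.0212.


Approach: apply the Darcy-Weisbach equation, hf = f*(L/D)*(v^2/(2g)).
hf = 0.0212 * (332/0.09596) * (2.347^2 / (2*9.81))
hf = 20.59 m
Therefore the friction head loss hf = 20.59 m.


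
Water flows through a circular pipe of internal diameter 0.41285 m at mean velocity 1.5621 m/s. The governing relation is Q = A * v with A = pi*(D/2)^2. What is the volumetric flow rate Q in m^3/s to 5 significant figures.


A = pi*(0.41285/2)^2 = 0.1338673 m^2
Q = 0.1338673 * 1.5621 = 0.20911 m^3/s
Therefore the volumetric flow rate Q = 0.20911 m^3/s.


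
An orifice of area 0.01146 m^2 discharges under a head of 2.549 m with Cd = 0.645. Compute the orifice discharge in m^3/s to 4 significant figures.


Approach: apply the orifice equation, Q = Cd*A*sqrt(2*g*h).
Q = 0.645 * 0.01146 * sqrt(2*9.81*2.549) = 0.05227 m^3/s
Therefore the orifice discharge = 0.05227 m^3/s.


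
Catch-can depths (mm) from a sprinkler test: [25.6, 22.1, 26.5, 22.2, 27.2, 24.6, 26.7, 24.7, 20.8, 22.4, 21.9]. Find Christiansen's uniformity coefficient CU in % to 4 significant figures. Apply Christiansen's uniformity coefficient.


Approach: apply Christiansen's uniformity coefficient, CU = (1 - mean_abs_deviation/mean)*100.
mean = 24.0636 mm
mean |d_i - mean| = 1.98512 mm
CU = (1 - 1.98512/24.0636)*100 = 91.75 %
Therefore Christiansen's uniformity coefficient CU = 91.75 %.


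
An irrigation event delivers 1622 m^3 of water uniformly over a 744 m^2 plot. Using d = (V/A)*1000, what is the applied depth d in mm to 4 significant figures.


d = (1622 / 744) * 1000 = 2180 mm
Therefore the applied depth d = 2180 mm.


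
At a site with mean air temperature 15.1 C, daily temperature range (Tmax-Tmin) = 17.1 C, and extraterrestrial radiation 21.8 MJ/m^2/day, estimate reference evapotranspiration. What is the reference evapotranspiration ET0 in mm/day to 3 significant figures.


Approach: apply the Hargreaves-Samani method, ET0 = 0.0023*(Tmean+17.8)*sqrt(Tmax-Tmin)*0.408*Ra.
ET0 = 0.0023*(15.1+17.8)*sqrt(17.1)*0.408*21.8 = 2.78 mm/day
Therefore the reference evapotranspiration ET0 = 2.78 mm/day.


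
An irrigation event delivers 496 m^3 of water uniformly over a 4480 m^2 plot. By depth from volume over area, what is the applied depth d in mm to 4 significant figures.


Approach: apply depth from volume over area, d = (V/A)*1000.
d = (496 / 4480) * 1000 = 110.7 mm
Therefore the applied depth d = 110.7 mm.


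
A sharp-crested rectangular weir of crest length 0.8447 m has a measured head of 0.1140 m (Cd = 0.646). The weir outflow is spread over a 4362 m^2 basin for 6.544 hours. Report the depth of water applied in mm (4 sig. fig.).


Approach: apply the rectangular weir equation with a volume-to-depth conversion, Q = (2/3)*Cd*L*sqrt(2g)*H^1.5; d = Q*t/A * 1000.
Step 1 — weir discharge:
  Q = (2/3)*0.646*0.8447*sqrt(2*9.81)*0.1140^1.5 = 0.0620227 m^3/s
Step 2 — volume: V = 0.0620227 * 6.544*3600 = 1461.16 m^3
Step 3 — depth: d = V/A * 1000 = 1461.16/4362 * 1000 = 335.0 mm
Therefore the depth of water applied = 335.0 mm.


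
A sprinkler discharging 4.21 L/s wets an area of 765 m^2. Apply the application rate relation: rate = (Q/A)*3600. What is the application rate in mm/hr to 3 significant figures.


rate = (4.21 / 765) * 3600 = 19.8 mm/hr
Therefore the application rate = 19.8 mm/hr.


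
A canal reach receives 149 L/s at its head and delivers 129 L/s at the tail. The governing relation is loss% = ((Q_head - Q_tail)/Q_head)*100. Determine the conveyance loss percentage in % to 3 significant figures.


loss = ((149 - 129)/149)*100 = 13.4 %
Therefore the conveyance loss percentage = 13.4 %.


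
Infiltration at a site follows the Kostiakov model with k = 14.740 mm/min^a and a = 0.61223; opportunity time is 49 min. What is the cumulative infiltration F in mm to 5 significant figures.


Approach: apply the Kostiakov infiltration equation, F = k*t^a.
F = 14.740 * 49^0.61223 = 159.69 mm
Therefore the cumulative infiltration F = 159.69 mm.


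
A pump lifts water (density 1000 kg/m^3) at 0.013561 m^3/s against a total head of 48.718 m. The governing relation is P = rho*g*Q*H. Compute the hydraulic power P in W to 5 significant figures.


P = 1000 * 9.81 * 0.013561 * 48.718 = 6481.1 W
Therefore the hydraulic power P = 6481.1 W.


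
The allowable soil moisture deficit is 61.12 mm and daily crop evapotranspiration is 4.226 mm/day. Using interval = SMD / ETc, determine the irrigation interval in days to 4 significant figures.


interval = 61.12 / 4.226 = 14.46 days
Therefore the irrigation interval = 14.46 days.


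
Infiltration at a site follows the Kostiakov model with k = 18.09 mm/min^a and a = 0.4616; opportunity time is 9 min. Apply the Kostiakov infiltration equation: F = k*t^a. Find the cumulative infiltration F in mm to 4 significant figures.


F = 18.09 * 9^0.4616 = 49.88 mm
Therefore the cumulative infiltration F = 49.88 mm.
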